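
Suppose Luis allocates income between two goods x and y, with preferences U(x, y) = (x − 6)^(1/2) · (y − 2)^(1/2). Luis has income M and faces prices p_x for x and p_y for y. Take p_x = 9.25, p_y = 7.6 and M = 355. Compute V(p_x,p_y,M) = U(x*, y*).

V = 16.9539

This is Cobb-Douglas in (x−6, y−2): tangency gives 0.5·p_y·(y−2) = 0.5·p_x·(x−6).
Substituting into the budget: x* = 6 + 0.5·(M − 6·p_x − 2·p_y)/p_x, and y* = 2 + 0.5·(…)/p_y.
Discretionary income = 355 − 6·9.25 − 2·7.6 = 284.3; x* = 6 + 0.5·284.3/9.25 = 21.3676; y* = 2 + 0.5·284.3/7.6 = 20.7039.
Utility at the optimum: U(21.3676, 20.7039) = 16.9539.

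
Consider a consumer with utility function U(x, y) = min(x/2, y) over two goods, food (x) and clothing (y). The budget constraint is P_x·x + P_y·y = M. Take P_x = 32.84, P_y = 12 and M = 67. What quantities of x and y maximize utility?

Leontief preferences: the optimum is at the kink where x/2 = y/1, i.e. y = (1/2)·x.
Budget: P_x·x + P_y·(1/2)·x = M, so (2·P_x + P_y)·x = 2·M.
Demand: x*(P_x,P_y,M) = 2·M/(2·P_x + P_y), y* = M/(2·P_x + P_y).
Here 2·32.84 + 12 = 77.68, giving x* = 1.725 and y* = 0.8625.

x* = 1.725, y* = 0.8625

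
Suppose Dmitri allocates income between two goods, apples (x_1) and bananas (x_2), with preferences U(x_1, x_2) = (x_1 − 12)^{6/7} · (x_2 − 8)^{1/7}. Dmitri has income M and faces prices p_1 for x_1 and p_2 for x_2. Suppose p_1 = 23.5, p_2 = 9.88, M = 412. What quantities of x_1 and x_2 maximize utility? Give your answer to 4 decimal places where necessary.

x_1* = 13.8587, x_2* = 8.7368

Let x_1' = x_1−12, x_2' = x_2−8. MRS = 6·x_2'/x_1' = p_1/p_2.
Substituting into the budget: x_1* = 12 + 6/7·(M − 12·p_1 − 8·p_2)/p_1, and x_2* = 8 + 1/7·(…)/p_2.
Discretionary income = 412 − 12·23.5 − 8·9.88 = 50.96; x_1* = 12 + 6/7·50.96/23.5 = 13.8587; x_2* = 8 + 1/7·50.96/9.88 = 8.7368.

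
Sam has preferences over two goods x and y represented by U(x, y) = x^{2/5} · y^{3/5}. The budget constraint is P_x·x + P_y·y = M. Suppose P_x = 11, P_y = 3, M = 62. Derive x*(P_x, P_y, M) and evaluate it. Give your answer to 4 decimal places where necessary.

Demand: x*(P_x,P_y,M) = 0.4·M/P_x and y* = 0.6·M/P_y.
At P_x=11, P_y=3, M=62: x* = 0.4·62/11 = 2.2545.

x* = 2.2545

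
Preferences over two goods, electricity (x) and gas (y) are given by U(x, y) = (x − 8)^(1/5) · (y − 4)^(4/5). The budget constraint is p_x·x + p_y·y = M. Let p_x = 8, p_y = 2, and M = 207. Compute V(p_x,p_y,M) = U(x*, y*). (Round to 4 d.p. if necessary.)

V = 31.0149

Let x' = x−8, y' = y−4. MRS = (1/4)·y'/x' = p_x/p_y.
Substituting into the budget: x* = 8 + 0.2·(M − 8·p_x − 4·p_y)/p_x, and y* = 4 + 0.8·(…)/p_y.
Discretionary income = 207 − 8·8 − 4·2 = 135; x* = 8 + 0.2·135/8 = 11.375; y* = 4 + 0.8·135/2 = 58.
Utility at the optimum: U(11.375, 58) = 31.0149.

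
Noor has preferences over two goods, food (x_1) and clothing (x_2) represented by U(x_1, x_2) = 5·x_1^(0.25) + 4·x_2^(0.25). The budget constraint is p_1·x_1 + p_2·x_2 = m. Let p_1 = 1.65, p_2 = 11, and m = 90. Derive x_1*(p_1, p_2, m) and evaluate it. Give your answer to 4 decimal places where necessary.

x_1* = 39.1121

With the ratio pinned down, the budget gives x_1* = m/(p_1 + p_2·(x_2/x_1)) and x_2* = (x_2/x_1)·x_1*.
Numerically x_2/x_1 = 0.059189, so x_1* = 90/(1.65 + 11·0.059189) = 39.1121.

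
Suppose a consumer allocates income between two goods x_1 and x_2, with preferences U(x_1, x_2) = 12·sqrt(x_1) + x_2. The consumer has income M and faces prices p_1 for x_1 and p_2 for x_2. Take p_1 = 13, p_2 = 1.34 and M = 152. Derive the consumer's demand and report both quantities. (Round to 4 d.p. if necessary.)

MU_x_1 = 6/√x_1, MU_x_2 = 1. Tangency: 6/√x_1 = p_1/p_2.
Thus x_1* = (6·p_2/p_1)² — independent of M — with the rest of income spent on x_2.
Plugging in: x_1* = (6·1.34/13)² = 0.3825, x_2* = 109.7221.

x_1* = 0.3825, x_2* = 109.7221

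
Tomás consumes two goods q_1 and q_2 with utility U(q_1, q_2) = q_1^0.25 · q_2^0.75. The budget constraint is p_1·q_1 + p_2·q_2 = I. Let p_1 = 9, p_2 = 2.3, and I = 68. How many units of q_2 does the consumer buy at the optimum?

q_2* = 22.1739

MU_q_1/MU_q_2 = (0.25·q_2)/(0.75·q_1); tangency sets this equal to p_1/p_2.
So 0.25·p_2·q_2 = 0.75·p_1·q_1; combined with the budget, a share 0.25 of income goes to q_1.
Demand: q_1*(p_1,p_2,I) = 0.25·I/p_1 and q_2* = 0.75·I/p_2.
At p_1=9, p_2=2.3, I=68: q_2* = 0.75·68/2.3 = 22.1739.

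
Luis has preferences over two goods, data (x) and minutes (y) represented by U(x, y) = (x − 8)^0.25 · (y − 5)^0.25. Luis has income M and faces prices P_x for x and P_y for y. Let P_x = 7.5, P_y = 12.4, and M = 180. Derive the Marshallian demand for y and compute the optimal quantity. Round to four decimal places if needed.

This is Cobb-Douglas in (x−8, y−5): tangency gives 0.25·P_y·(y−5) = 0.25·P_x·(x−8).
Substituting into the budget: x* = 8 + 0.5·(M − 8·P_x − 5·P_y)/P_x, and y* = 5 + 0.5·(…)/P_y.
Discretionary income = 180 − 8·7.5 − 5·12.4 = 58; y* = 5 + 0.5·58/12.4 = 7.3387.

y* = 7.3387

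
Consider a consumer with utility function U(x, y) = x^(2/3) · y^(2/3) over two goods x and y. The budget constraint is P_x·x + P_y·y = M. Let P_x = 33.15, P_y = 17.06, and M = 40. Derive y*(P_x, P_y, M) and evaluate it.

y* = 1.1723

Demand: x*(P_x,P_y,M) = 0.5·M/P_x and y* = 0.5·M/P_y.
At P_x=33.15, P_y=17.06, M=40: y* = 0.5·40/17.06 = 1.1723.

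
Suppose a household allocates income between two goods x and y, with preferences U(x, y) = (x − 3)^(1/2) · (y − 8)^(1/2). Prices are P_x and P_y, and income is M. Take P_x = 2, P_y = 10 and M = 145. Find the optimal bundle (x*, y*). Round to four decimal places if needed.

x* = 17.75, y* = 10.95

Let x' = x−3, y' = y−8. MRS = y'/x' = P_x/P_y.
After buying the subsistence bundle (3, 8), a share 0.5 of the remaining income goes to x: x* = 3 + 0.5·(M − 3P_x − 8P_y)/P_x.
Discretionary income = 145 − 3·2 − 8·10 = 59; x* = 3 + 0.5·59/2 = 17.75; y* = 8 + 0.5·59/10 = 10.95.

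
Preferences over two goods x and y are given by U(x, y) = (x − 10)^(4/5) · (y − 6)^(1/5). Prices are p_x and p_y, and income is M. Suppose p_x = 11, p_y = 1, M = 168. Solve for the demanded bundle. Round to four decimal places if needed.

x* = 13.7818, y* = 16.4

After buying the subsistence bundle (10, 6), a share 0.8 of the remaining income goes to x: x* = 10 + 0.8·(M − 10p_x − 6p_y)/p_x.
Discretionary income = 168 − 10·11 − 6·1 = 52; x* = 10 + 0.8·52/11 = 13.7818; y* = 6 + 0.2·52/1 = 16.4.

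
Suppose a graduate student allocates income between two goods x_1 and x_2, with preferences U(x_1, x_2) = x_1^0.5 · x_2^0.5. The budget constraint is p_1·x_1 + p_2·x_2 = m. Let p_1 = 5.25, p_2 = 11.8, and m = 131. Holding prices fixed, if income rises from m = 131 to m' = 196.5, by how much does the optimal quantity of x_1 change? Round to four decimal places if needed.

Tangency: MRS = x_2/x_1 = p_1/p_2.
So 0.5·p_2·x_2 = 0.5·p_1·x_1; combined with the budget, a share 0.5 of income goes to x_1.
Demand: x_1*(p_1,p_2,m) = 0.5·m/p_1 and x_2* = 0.5·m/p_2.
At p_1=5.25, p_2=11.8, m=131: x_1* = 0.5·131/5.25 = 12.4762.
At m' = 196.5: x_1* = 18.7143. Change: 18.7143 − 12.4762 = 6.2381.

Δx_1* = 6.2381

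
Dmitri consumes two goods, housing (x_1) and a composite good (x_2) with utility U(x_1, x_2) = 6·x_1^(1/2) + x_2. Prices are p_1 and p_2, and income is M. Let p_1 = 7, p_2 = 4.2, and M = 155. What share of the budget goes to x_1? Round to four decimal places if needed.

Set MRS = p_1/p_2: 3·x_1^(−1/2) = p_1/p_2.
Thus x_1* = (3·p_2/p_1)² — independent of M — with the rest of income spent on x_2.
Plugging in: x_1* = (3·4.2/7)² = 3.24, x_2* = 31.5048.
Expenditure on x_1: 7·3.24 = 22.68; share = 0.1463.

share on x_1 = 0.1463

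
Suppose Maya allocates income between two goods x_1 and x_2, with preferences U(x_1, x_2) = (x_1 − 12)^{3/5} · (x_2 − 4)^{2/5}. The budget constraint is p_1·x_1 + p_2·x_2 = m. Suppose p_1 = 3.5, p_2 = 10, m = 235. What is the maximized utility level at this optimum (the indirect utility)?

V = 14.6543

MRS = (3/2)·(x_2−4)/(x_1−12). Tangency with p_1/p_2 gives x_2−4 = (2/3)·(p_1/p_2)·(x_1−12).
After buying the subsistence bundle (12, 4), a share 0.6 of the remaining income goes to x_1: x_1* = 12 + 0.6·(m − 12p_1 − 4p_2)/p_1.
Discretionary income = 235 − 12·3.5 − 4·10 = 153; x_1* = 12 + 0.6·153/3.5 = 38.2286; x_2* = 4 + 0.4·153/10 = 10.12.
Utility at the optimum: U(38.2286, 10.12) = 14.6543.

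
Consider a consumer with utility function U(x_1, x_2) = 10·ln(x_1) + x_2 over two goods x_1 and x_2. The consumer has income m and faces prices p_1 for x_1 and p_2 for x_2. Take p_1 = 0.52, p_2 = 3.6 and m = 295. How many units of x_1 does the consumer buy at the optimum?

So x_1*(p_1,p_2) = 10·p_2/p_1, independent of income; and x_2* = (m − 10·p_2)/p_2.
At the given prices: x_1* = 10·3.6/0.52 = 69.2308.

x_1* = 69.2308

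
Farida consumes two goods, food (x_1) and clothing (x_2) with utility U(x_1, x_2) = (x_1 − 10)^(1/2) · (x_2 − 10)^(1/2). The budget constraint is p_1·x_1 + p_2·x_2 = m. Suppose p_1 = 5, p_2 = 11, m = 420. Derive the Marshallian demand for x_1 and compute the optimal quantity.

MRS = (x_2−10)/(x_1−10). Tangency with p_1/p_2 gives x_2−10 = (p_1/p_2)·(x_1−10).
After buying the subsistence bundle (10, 10), a share 0.5 of the remaining income goes to x_1: x_1* = 10 + 0.5·(m − 10p_1 − 10p_2)/p_1.
Discretionary income = 420 − 10·5 − 10·11 = 260; x_1* = 10 + 0.5·260/5 = 36.

x_1* = 36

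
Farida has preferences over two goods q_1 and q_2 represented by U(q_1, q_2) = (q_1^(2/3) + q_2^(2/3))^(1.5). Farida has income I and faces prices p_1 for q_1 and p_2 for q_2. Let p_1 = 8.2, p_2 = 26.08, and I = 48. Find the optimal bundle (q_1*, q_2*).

MRS = MU_q_1/MU_q_2 = (q_2/q_1)^(1/3). Set equal to p_1/p_2.
Hence q_2/q_1 = (p_1/p_2)^(1/(1/3)), i.e. raised to the 3 power.
With the ratio pinned down, the budget gives q_1* = I/(p_1 + p_2·(q_2/q_1)) and q_2* = (q_2/q_1)·q_1*.
Numerically q_2/q_1 = 0.031083, so q_1* = 48/(8.2 + 26.08·0.031083) = 5.327 and q_2* = 0.031083·5.327 = 0.1656.

q_1* = 5.327, q_2* = 0.1656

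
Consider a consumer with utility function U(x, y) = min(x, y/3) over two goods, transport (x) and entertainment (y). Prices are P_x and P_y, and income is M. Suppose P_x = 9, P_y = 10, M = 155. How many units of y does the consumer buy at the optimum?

Leontief preferences: the optimum is at the kink where x/1 = y/3, i.e. y = 3·x.
Budget: P_x·x + P_y·3·x = M, so (P_x + 3·P_y)·x = M.
Demand: x*(P_x,P_y,M) = M/(P_x + 3·P_y), y* = 3·M/(P_x + 3·P_y).
Here 9 + 3·10 = 39, giving y* = 11.9231.

y* = 11.9231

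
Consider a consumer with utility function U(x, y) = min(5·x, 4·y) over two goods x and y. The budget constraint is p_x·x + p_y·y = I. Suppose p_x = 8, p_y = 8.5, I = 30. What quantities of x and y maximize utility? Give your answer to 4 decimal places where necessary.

Leontief preferences: the optimum is at the kink where x/4 = y/5, i.e. y = (5/4)·x.
Budget: p_x·x + p_y·(5/4)·x = I, so (4·p_x + 5·p_y)·x = 4·I.
Demand: x*(p_x,p_y,I) = 4·I/(4·p_x + 5·p_y), y* = 5·I/(4·p_x + 5·p_y).
Here 4·8 + 5·8.5 = 74.5, giving x* = 1.6107 and y* = 2.0134.

x* = 1.6107, y* = 2.0134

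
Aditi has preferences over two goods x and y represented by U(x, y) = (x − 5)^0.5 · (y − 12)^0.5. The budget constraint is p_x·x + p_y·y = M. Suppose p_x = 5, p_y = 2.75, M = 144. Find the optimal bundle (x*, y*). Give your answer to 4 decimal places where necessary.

Substituting into the budget: x* = 5 + 0.5·(M − 5·p_x − 12·p_y)/p_x, and y* = 12 + 0.5·(…)/p_y.
Discretionary income = 144 − 5·5 − 12·2.75 = 86; x* = 5 + 0.5·86/5 = 13.6; y* = 12 + 0.5·86/2.75 = 27.6364.

x* = 13.6, y* = 27.6364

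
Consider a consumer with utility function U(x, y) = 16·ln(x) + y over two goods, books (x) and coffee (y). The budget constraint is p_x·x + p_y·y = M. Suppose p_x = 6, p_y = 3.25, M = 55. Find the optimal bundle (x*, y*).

x* = 8.6667, y* = 0.9231

So x*(p_x,p_y) = 16·p_y/p_x, independent of income; and y* = (M − 16·p_y)/p_y.
At the given prices: x* = 16·3.25/6 = 8.6667, and y* = 0.9231.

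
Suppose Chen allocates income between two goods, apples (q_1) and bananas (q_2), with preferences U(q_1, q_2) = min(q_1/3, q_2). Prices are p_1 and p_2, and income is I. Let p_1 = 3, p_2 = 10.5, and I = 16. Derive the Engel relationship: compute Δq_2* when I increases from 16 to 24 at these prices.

With perfect complements, no substitution: consume in ratio q_1:q_2 = 3:1.
Budget: p_1·q_1 + p_2·(1/3)·q_1 = I, so (3·p_1 + p_2)·q_1 = 3·I.
Demand: q_1*(p_1,p_2,I) = 3·I/(3·p_1 + p_2), q_2* = I/(3·p_1 + p_2).
Here 3·3 + 10.5 = 19.5, giving q_2* = 0.8205.
At I' = 24: q_2* = 1.2308. Change: 1.2308 − 0.8205 = 0.4103.

Δq_2* = 0.4103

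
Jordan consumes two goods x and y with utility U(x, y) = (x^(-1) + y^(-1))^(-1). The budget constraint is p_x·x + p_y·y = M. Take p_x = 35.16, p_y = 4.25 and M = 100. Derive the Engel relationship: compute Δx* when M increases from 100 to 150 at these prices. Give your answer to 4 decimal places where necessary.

Δx* = 1.0552

From the CES first-order condition, (y/x)^(2) = p_x/p_y.
Solve for the ratio: y/x = [p_x/p_y]^(0.5).
With the ratio pinned down, the budget gives x* = M/(p_x + p_y·(y/x)) and y* = (y/x)·x*.
Numerically y/x = 2.876272, so x* = 100/(35.16 + 4.25·2.876272) = 2.1104.
At M' = 150: x* = 3.1656. Change: 3.1656 − 2.1104 = 1.0552.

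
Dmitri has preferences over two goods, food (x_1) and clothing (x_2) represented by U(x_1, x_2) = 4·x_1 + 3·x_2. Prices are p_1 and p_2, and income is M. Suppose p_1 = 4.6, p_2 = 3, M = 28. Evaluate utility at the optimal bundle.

V = 28

Linear utility — the consumer picks whichever good has higher MU/price: 4/4.6 = 0.8696 vs 3/3 = 1.
x_2 gives more utility per dollar, so spend all income on x_2: x_2* = M/p_2, x_1* = 0.
Numerically: x_1* = 0, x_2* = 9.3333.
Utility at the optimum: U(0, 9.3333) = 28.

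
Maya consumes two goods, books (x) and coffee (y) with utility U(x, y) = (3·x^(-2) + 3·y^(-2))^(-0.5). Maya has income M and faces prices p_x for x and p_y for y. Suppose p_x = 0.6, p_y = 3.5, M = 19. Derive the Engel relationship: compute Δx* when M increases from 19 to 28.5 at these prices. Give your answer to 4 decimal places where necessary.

Δx* = 3.7338

MU_x ∝ 3·x^(-3), MU_y ∝ 3·y^(-3), so MRS = (y/x)^(3) = p_x/p_y.
Hence y/x = (p_x/p_y)^(1/(3)), i.e. raised to the 1/3 power.
With the ratio pinned down, the budget gives x* = M/(p_x + p_y·(y/x)) and y* = (y/x)·x*.
Numerically y/x = 0.555513, so x* = 19/(0.6 + 3.5·0.555513) = 7.4677.
At M' = 28.5: x* = 11.2015. Change: 11.2015 − 7.4677 = 3.7338.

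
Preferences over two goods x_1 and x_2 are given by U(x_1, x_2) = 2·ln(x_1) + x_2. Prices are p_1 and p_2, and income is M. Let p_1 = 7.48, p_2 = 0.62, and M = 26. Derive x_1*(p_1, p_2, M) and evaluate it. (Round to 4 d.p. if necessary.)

Set MRS = p_1/p_2: (2/x_1)/1 = p_1/p_2.
So x_1*(p_1,p_2) = 2·p_2/p_1, independent of income; and x_2* = (M − 2·p_2)/p_2.
At the given prices: x_1* = 2·0.62/7.48 = 0.1658.

x_1* = 0.1658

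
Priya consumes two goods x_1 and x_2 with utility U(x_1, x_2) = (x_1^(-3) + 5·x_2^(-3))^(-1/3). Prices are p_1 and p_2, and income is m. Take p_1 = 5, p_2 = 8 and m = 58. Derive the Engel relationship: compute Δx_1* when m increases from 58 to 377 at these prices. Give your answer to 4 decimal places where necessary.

MRS = MU_x_1/MU_x_2 = (1/5)·(x_2/x_1)^(4). Set equal to p_1/p_2.
Hence x_2/x_1 = (5·p_1/p_2)^(1/(4)), i.e. raised to the 0.25 power.
With the ratio pinned down, the budget gives x_1* = m/(p_1 + p_2·(x_2/x_1)) and x_2* = (x_2/x_1)·x_1*.
Numerically x_2/x_1 = 1.329574, so x_1* = 58/(5 + 8·1.329574) = 3.7092.
At m' = 377: x_1* = 24.1101. Change: 24.1101 − 3.7092 = 20.4009.

Δx_1* = 20.4009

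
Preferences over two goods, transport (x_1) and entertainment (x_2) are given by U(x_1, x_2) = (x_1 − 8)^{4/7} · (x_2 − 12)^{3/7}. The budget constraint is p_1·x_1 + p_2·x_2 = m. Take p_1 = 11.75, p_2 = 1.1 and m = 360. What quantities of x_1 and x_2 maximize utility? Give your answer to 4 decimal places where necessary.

x_1* = 20.2942, x_2* = 110.4935

MRS = (4/3)·(x_2−12)/(x_1−8). Tangency with p_1/p_2 gives x_2−12 = (3/4)·(p_1/p_2)·(x_1−8).
Substituting into the budget: x_1* = 8 + 4/7·(m − 8·p_1 − 12·p_2)/p_1, and x_2* = 12 + 3/7·(…)/p_2.
Discretionary income = 360 − 8·11.75 − 12·1.1 = 252.8; x_1* = 8 + 4/7·252.8/11.75 = 20.2942; x_2* = 12 + 3/7·252.8/1.1 = 110.4935.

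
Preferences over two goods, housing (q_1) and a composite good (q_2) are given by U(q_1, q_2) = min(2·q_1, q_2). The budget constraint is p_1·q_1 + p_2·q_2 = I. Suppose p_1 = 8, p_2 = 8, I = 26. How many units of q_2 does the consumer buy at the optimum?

Leontief preferences: the optimum is at the kink where q_1/1 = q_2/2, i.e. q_2 = 2·q_1.
Budget: p_1·q_1 + p_2·2·q_1 = I, so (p_1 + 2·p_2)·q_1 = I.
Demand: q_1*(p_1,p_2,I) = I/(p_1 + 2·p_2), q_2* = 2·I/(p_1 + 2·p_2).
Here 8 + 2·8 = 24, giving q_2* = 2.1667.

q_2* = 2.1667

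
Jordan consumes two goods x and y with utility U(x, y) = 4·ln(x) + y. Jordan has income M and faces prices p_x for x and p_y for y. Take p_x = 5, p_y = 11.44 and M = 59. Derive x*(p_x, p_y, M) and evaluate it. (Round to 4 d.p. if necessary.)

x* = 9.152

MU_x = 4/x, MU_y = 1. Tangency: 4/x = p_x/p_y.
So x*(p_x,p_y) = 4·p_y/p_x, independent of income; and y* = (M − 4·p_y)/p_y.
At the given prices: x* = 4·11.44/5 = 9.152.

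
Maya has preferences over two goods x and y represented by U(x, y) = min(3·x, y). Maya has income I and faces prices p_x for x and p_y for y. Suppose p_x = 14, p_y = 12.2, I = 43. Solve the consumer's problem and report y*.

y* = 2.5494

Here 14 + 3·12.2 = 50.6, giving y* = 2.5494.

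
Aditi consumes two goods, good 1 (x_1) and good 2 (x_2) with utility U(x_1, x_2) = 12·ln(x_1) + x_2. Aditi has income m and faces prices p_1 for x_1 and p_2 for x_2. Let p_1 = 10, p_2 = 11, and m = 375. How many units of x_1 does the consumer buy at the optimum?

MU_x_1 = 12/x_1, MU_x_2 = 1. Tangency: 12/x_1 = p_1/p_2.
So x_1*(p_1,p_2) = 12·p_2/p_1, independent of income; and x_2* = (m − 12·p_2)/p_2.
At the given prices: x_1* = 12·11/10 = 13.2.

x_1* = 13.2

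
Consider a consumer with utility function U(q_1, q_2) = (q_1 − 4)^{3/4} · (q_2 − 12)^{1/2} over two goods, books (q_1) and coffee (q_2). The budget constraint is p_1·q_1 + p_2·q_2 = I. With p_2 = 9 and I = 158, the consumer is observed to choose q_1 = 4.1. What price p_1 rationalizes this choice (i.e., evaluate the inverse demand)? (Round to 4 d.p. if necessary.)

Let q_1' = q_1−4, q_2' = q_2−12. MRS = (3/2)·q_2'/q_1' = p_1/p_2.
After buying the subsistence bundle (4, 12), a share 0.6 of the remaining income goes to q_1: q_1* = 4 + 0.6·(I − 4p_1 − 12p_2)/p_1.
Set q_1* = 4.1 in the demand function and solve for p_1: p_1 = 12.

p_1 = 12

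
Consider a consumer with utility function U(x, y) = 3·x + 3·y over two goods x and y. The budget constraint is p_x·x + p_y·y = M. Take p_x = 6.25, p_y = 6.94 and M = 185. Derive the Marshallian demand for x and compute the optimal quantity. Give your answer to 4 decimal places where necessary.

x* = 29.6

x gives more utility per dollar, so spend all income on x: x* = M/p_x, y* = 0.
Numerically: x* = 29.6, y* = 0.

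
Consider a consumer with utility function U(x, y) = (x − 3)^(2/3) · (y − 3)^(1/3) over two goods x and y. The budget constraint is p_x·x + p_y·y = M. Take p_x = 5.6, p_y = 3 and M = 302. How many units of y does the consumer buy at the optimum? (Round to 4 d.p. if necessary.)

y* = 33.6889

MRS = 2·(y−3)/(x−3). Tangency with p_x/p_y gives y−3 = (1/2)·(p_x/p_y)·(x−3).
After buying the subsistence bundle (3, 3), a share 2/3 of the remaining income goes to x: x* = 3 + 2/3·(M − 3p_x − 3p_y)/p_x.
Discretionary income = 302 − 3·5.6 − 3·3 = 276.2; y* = 3 + 1/3·276.2/3 = 33.6889.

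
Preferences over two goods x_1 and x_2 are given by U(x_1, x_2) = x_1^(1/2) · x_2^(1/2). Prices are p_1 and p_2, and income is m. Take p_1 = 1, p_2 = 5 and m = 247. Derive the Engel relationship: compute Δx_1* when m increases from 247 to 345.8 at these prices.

Δx_1* = 49.4

The MRS is x_2/x_1. Set MRS = p_1/p_2.
Rearranging, p_2·x_2 = p_1·x_1. Substituting into the budget gives p_1·x_1·(1 + 1) = m.
Demand: x_1*(p_1,p_2,m) = 0.5·m/p_1 and x_2* = 0.5·m/p_2.
At p_1=1, p_2=5, m=247: x_1* = 0.5·247/1 = 123.5.
At m' = 345.8: x_1* = 172.9. Change: 172.9 − 123.5 = 49.4.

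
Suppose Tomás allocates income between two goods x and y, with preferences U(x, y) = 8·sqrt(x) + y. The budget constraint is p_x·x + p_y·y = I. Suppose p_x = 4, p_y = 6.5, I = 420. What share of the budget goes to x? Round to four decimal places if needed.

share on x = 0.4024

Solve: √x = 4·p_y/p_x, so x*(p_x,p_y) = (4·p_y/p_x)², and y* = (I − p_x·x*)/p_y.
Plugging in: x* = (4·6.5/4)² = 42.25, y* = 38.6154.
Expenditure on x: 4·42.25 = 169; share = 0.4024.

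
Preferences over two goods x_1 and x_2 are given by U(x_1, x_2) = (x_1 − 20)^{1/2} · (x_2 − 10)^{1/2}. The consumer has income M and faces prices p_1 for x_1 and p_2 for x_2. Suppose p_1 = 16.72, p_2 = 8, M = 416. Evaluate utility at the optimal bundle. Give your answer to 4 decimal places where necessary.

V = 0.0692

Let x_1' = x_1−20, x_2' = x_2−10. MRS = x_2'/x_1' = p_1/p_2.
After buying the subsistence bundle (20, 10), a share 0.5 of the remaining income goes to x_1: x_1* = 20 + 0.5·(M − 20p_1 − 10p_2)/p_1.
Discretionary income = 416 − 20·16.72 − 10·8 = 1.6; x_1* = 20 + 0.5·1.6/16.72 = 20.0478; x_2* = 10 + 0.5·1.6/8 = 10.1.
Utility at the optimum: U(20.0478, 10.1) = 0.0692.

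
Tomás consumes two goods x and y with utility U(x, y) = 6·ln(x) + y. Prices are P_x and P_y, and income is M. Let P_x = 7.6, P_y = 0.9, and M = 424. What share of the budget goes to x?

share on x = 0.0127

MU_x = 6/x, MU_y = 1. Tangency: 6/x = P_x/P_y.
So x*(P_x,P_y) = 6·P_y/P_x, independent of income; and y* = (M − 6·P_y)/P_y.
At the given prices: x* = 6·0.9/7.6 = 0.7105, and y* = 465.1111.
Expenditure on x: 7.6·0.7105 = 5.4; share = 0.0127.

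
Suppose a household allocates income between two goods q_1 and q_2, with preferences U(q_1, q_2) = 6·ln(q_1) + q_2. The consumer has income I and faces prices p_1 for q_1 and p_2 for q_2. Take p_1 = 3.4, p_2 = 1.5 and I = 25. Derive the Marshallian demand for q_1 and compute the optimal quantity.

q_1* = 2.6471

So q_1*(p_1,p_2) = 6·p_2/p_1, independent of income; and q_2* = (I − 6·p_2)/p_2.
At the given prices: q_1* = 6·1.5/3.4 = 2.6471.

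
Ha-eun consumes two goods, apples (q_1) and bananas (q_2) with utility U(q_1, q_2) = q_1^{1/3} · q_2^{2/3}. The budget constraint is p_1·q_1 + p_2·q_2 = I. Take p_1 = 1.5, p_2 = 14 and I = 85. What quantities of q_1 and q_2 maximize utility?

The MRS is (1/2)·q_2/q_1. Set MRS = p_1/p_2.
So 1/3·p_2·q_2 = 2/3·p_1·q_1; combined with the budget, a share 1/3 of income goes to q_1.
Demand: q_1*(p_1,p_2,I) = 1/3·I/p_1 and q_2* = 2/3·I/p_2.
At p_1=1.5, p_2=14, I=85: q_1* = 1/3·85/1.5 = 18.8889, q_2* = 4.0476.

q_1* = 18.8889, q_2* = 4.0476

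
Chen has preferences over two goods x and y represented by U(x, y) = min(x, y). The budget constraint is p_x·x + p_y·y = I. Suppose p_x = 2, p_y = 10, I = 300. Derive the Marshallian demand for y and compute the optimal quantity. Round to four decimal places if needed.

y* = 25

Leontief preferences: the optimum is at the kink where x/1 = y/1, i.e. y = x.
Budget: p_x·x + p_y·x = I, so (p_x + p_y)·x = I.
Demand: x*(p_x,p_y,I) = I/(p_x + p_y), y* = I/(p_x + p_y).
Here 2 + 10 = 12, giving y* = 25.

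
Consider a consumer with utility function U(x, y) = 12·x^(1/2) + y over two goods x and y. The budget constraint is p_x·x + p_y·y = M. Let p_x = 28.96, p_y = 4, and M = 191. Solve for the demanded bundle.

Set MRS = p_x/p_y: 6·x^(−1/2) = p_x/p_y.
Thus x* = (6·p_y/p_x)² — independent of M — with the rest of income spent on y.
Plugging in: x* = (6·4/28.96)² = 0.6868, y* = 42.7776.

x* = 0.6868, y* = 42.7776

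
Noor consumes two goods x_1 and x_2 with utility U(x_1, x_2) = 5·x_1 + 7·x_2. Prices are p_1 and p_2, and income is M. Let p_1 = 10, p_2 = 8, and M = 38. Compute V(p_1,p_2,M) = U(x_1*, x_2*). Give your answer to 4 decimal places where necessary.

x_2 gives more utility per dollar, so spend all income on x_2: x_2* = M/p_2, x_1* = 0.
Numerically: x_1* = 0, x_2* = 4.75.
Utility at the optimum: U(0, 4.75) = 33.25.

V = 33.25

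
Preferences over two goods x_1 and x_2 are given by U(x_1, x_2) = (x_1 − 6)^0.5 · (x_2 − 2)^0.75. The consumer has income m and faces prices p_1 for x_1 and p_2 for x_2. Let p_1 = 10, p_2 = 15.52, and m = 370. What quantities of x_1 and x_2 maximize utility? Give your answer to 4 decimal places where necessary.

x_1* = 17.1584, x_2* = 12.7845

MRS = (2/3)·(x_2−2)/(x_1−6). Tangency with p_1/p_2 gives x_2−2 = (3/2)·(p_1/p_2)·(x_1−6).
After buying the subsistence bundle (6, 2), a share 0.4 of the remaining income goes to x_1: x_1* = 6 + 0.4·(m − 6p_1 − 2p_2)/p_1.
Discretionary income = 370 − 6·10 − 2·15.52 = 278.96; x_1* = 6 + 0.4·278.96/10 = 17.1584; x_2* = 2 + 0.6·278.96/15.52 = 12.7845.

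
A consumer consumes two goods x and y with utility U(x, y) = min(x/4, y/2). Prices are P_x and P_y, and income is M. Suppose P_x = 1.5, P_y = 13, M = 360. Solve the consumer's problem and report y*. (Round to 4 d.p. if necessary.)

With perfect complements, no substitution: consume in ratio x:y = 4:2.
Budget: P_x·x + P_y·(1/2)·x = M, so (4·P_x + 2·P_y)·x = 4·M.
Demand: x*(P_x,P_y,M) = 4·M/(4·P_x + 2·P_y), y* = 2·M/(4·P_x + 2·P_y).
Here 4·1.5 + 2·13 = 32, giving y* = 22.5.

y* = 22.5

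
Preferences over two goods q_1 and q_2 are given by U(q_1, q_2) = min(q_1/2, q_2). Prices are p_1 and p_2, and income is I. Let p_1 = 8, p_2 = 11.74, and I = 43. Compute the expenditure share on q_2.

share on q_2 = 0.4232

With perfect complements, no substitution: consume in ratio q_1:q_2 = 2:1.
Budget: p_1·q_1 + p_2·(1/2)·q_1 = I, so (2·p_1 + p_2)·q_1 = 2·I.
Demand: q_1*(p_1,p_2,I) = 2·I/(2·p_1 + p_2), q_2* = I/(2·p_1 + p_2).
Here 2·8 + 11.74 = 27.74, giving q_1* = 3.1002 and q_2* = 1.5501.
Expenditure on q_2: 11.74·1.5501 = 18.1983; share = 0.4232.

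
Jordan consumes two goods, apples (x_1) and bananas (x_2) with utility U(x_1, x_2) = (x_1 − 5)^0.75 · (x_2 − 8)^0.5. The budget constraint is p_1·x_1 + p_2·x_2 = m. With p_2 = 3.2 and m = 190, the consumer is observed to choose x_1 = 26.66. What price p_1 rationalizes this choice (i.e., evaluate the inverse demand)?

p_1 = 4

MRS = (3/2)·(x_2−8)/(x_1−5). Tangency with p_1/p_2 gives x_2−8 = (2/3)·(p_1/p_2)·(x_1−5).
Substituting into the budget: x_1* = 5 + 0.6·(m − 5·p_1 − 8·p_2)/p_1, and x_2* = 8 + 0.4·(…)/p_2.
Set x_1* = 26.66 in the demand function and solve for p_1: p_1 = 4.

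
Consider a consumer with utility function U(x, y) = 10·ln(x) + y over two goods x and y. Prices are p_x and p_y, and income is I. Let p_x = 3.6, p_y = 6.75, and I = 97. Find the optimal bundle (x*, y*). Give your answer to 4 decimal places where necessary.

Set MRS = p_x/p_y: (10/x)/1 = p_x/p_y.
So x*(p_x,p_y) = 10·p_y/p_x, independent of income; and y* = (I − 10·p_y)/p_y.
At the given prices: x* = 10·6.75/3.6 = 18.75, and y* = 4.3704.

x* = 18.75, y* = 4.3704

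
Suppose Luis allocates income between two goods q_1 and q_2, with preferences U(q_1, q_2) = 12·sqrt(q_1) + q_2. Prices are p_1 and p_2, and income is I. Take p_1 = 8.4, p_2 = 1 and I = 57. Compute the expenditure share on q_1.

share on q_1 = 0.0752

MU_q_1 = 6/√q_1, MU_q_2 = 1. Tangency: 6/√q_1 = p_1/p_2.
Solve: √q_1 = 6·p_2/p_1, so q_1*(p_1,p_2) = (6·p_2/p_1)², and q_2* = (I − p_1·q_1*)/p_2.
Plugging in: q_1* = (6·1/8.4)² = 0.5102, q_2* = 52.7143.
Expenditure on q_1: 8.4·0.5102 = 4.2857; share = 0.0752.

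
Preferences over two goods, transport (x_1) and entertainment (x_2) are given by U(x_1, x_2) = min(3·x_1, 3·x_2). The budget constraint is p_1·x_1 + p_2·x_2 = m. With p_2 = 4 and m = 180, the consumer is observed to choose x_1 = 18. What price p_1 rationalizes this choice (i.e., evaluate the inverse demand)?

p_1 = 6

Leontief preferences: the optimum is at the kink where x_1/3 = x_2/3, i.e. x_2 = x_1.
Budget: p_1·x_1 + p_2·x_1 = m, so (3·p_1 + 3·p_2)·x_1 = 3·m.
Demand: x_1*(p_1,p_2,m) = 3·m/(3·p_1 + 3·p_2), x_2* = 3·m/(3·p_1 + 3·p_2).
Set x_1* = 18 in the demand function and solve for p_1: p_1 = 6.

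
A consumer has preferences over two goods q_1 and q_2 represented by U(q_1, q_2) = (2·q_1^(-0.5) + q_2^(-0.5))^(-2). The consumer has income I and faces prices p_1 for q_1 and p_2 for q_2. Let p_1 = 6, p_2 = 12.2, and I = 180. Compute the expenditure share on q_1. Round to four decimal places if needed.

share on q_1 = 0.5561

MU_q_1 ∝ 2·q_1^(-1.5), MU_q_2 ∝ q_2^(-1.5), so MRS = 2·(q_2/q_1)^(1.5) = p_1/p_2.
Solve for the ratio: q_2/q_1 = [(1/2)·p_1/p_2]^(2/3).
Substitute q_2 = (q_2/q_1)·q_1 into the budget: q_1* = I/(p_1 + p_2·(q_2/q_1)).
Numerically q_2/q_1 = 0.392501, so q_1* = 180/(6 + 12.2·0.392501) = 16.6844 and q_2* = 0.392501·16.6844 = 6.5487.
Expenditure on q_1: 6·16.6844 = 100.1065; share = 0.5561.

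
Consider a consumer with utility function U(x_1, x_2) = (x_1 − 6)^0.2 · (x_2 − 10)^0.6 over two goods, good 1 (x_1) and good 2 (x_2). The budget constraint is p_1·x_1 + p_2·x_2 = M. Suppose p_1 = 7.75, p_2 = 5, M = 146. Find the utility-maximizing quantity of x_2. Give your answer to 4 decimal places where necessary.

x_2* = 17.425

This is Cobb-Douglas in (x_1−6, x_2−10): tangency gives 0.2·p_2·(x_2−10) = 0.6·p_1·(x_1−6).
Substituting into the budget: x_1* = 6 + 0.25·(M − 6·p_1 − 10·p_2)/p_1, and x_2* = 10 + 0.75·(…)/p_2.
Discretionary income = 146 − 6·7.75 − 10·5 = 49.5; x_2* = 10 + 0.75·49.5/5 = 17.425.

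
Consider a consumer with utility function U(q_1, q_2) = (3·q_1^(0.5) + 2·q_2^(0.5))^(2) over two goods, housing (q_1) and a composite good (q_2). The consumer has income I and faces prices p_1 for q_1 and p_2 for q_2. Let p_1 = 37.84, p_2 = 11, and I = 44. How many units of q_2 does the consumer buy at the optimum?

q_2* = 2.4183

MU_q_1 ∝ 3·q_1^(-0.5), MU_q_2 ∝ 2·q_2^(-0.5), so MRS = (3/2)·(q_2/q_1)^(0.5) = p_1/p_2.
Solve for the ratio: q_2/q_1 = [(2/3)·p_1/p_2]^(2).
Substitute q_2 = (q_2/q_1)·q_1 into the budget: q_1* = I/(p_1 + p_2·(q_2/q_1)).
Numerically q_2/q_1 = 5.259378, so q_1* = 44/(37.84 + 11·5.259378) = 0.4598 and q_2* = 5.259378·0.4598 = 2.4183.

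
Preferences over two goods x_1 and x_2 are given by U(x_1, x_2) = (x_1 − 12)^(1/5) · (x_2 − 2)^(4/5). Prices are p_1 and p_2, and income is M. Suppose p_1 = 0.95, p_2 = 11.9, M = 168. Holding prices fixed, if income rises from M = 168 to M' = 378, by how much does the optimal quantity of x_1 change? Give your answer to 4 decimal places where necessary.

Δx_1* = 44.2105

Let x_1' = x_1−12, x_2' = x_2−2. MRS = (1/4)·x_2'/x_1' = p_1/p_2.
Substituting into the budget: x_1* = 12 + 0.2·(M − 12·p_1 − 2·p_2)/p_1, and x_2* = 2 + 0.8·(…)/p_2.
Discretionary income = 168 − 12·0.95 − 2·11.9 = 132.8; x_1* = 12 + 0.2·132.8/0.95 = 39.9579.
At M' = 378: x_1* = 84.1684. Change: 84.1684 − 39.9579 = 44.2105.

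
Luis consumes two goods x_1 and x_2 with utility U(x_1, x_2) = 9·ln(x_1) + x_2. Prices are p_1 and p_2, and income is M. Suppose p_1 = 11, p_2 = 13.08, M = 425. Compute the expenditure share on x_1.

share on x_1 = 0.277

Set MRS = p_1/p_2: (9/x_1)/1 = p_1/p_2.
So x_1*(p_1,p_2) = 9·p_2/p_1, independent of income; and x_2* = (M − 9·p_2)/p_2.
At the given prices: x_1* = 9·13.08/11 = 10.7018, and x_2* = 23.4924.
Expenditure on x_1: 11·10.7018 = 117.72; share = 0.277.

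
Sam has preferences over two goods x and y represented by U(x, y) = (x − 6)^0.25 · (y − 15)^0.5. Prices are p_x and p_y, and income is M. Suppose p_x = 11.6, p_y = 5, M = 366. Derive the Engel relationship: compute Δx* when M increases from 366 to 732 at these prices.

Δx* = 10.5172

MRS = (1/2)·(y−15)/(x−6). Tangency with p_x/p_y gives y−15 = 2·(p_x/p_y)·(x−6).
Substituting into the budget: x* = 6 + 1/3·(M − 6·p_x − 15·p_y)/p_x, and y* = 15 + 2/3·(…)/p_y.
Discretionary income = 366 − 6·11.6 − 15·5 = 221.4; x* = 6 + 1/3·221.4/11.6 = 12.3621.
At M' = 732: x* = 22.8793. Change: 22.8793 − 12.3621 = 10.5172.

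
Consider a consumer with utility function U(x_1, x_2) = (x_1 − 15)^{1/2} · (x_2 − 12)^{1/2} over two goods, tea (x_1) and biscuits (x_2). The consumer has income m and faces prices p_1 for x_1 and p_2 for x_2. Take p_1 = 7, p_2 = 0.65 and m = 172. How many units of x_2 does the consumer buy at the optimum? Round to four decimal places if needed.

x_2* = 57.5385

MRS = (x_2−12)/(x_1−15). Tangency with p_1/p_2 gives x_2−12 = (p_1/p_2)·(x_1−15).
After buying the subsistence bundle (15, 12), a share 0.5 of the remaining income goes to x_1: x_1* = 15 + 0.5·(m − 15p_1 − 12p_2)/p_1.
Discretionary income = 172 − 15·7 − 12·0.65 = 59.2; x_2* = 12 + 0.5·59.2/0.65 = 57.5385.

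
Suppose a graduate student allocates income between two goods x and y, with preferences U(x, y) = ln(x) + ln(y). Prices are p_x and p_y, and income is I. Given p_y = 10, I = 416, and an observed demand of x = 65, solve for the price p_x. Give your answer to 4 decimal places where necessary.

p_x = 3.2

The MRS is y/x. Set MRS = p_x/p_y.
So p_y·y = p_x·x; combined with the budget, a share 0.5 of income goes to x.
Demand: x*(p_x,p_y,I) = 0.5·I/p_x and y* = 0.5·I/p_y.
Set x* = 65 in the demand function and solve for p_x: p_x = 3.2.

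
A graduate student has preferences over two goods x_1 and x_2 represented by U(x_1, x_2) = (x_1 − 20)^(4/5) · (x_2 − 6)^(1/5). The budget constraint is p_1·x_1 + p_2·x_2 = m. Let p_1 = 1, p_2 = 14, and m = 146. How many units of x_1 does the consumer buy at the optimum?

After buying the subsistence bundle (20, 6), a share 0.8 of the remaining income goes to x_1: x_1* = 20 + 0.8·(m − 20p_1 − 6p_2)/p_1.
Discretionary income = 146 − 20·1 − 6·14 = 42; x_1* = 20 + 0.8·42/1 = 53.6.

x_1* = 53.6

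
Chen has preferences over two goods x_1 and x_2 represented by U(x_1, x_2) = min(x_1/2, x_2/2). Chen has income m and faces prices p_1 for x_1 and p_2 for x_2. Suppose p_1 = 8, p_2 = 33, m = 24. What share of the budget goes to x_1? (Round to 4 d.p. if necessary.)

Leontief preferences: the optimum is at the kink where x_1/2 = x_2/2, i.e. x_2 = x_1.
Budget: p_1·x_1 + p_2·x_1 = m, so (2·p_1 + 2·p_2)·x_1 = 2·m.
Demand: x_1*(p_1,p_2,m) = 2·m/(2·p_1 + 2·p_2), x_2* = 2·m/(2·p_1 + 2·p_2).
Here 2·8 + 2·33 = 82, giving x_1* = 0.5854 and x_2* = 0.5854.
Expenditure on x_1: 8·0.5854 = 4.6829; share = 0.1951.

share on x_1 = 0.1951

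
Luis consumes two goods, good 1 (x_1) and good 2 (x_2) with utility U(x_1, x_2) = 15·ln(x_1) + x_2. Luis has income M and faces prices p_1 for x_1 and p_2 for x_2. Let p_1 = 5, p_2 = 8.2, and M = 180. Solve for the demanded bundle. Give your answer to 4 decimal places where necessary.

Set MRS = p_1/p_2: (15/x_1)/1 = p_1/p_2.
So x_1*(p_1,p_2) = 15·p_2/p_1, independent of income; and x_2* = (M − 15·p_2)/p_2.
At the given prices: x_1* = 15·8.2/5 = 24.6, and x_2* = 6.9512.

x_1* = 24.6, x_2* = 6.9512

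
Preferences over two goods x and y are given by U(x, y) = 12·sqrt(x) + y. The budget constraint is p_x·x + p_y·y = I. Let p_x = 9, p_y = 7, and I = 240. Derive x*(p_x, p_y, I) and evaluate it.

Set MRS = p_x/p_y: 6·x^(−1/2) = p_x/p_y.
Thus x* = (6·p_y/p_x)² — independent of I — with the rest of income spent on y.
Plugging in: x* = (6·7/9)² = 21.7778.

x* = 21.7778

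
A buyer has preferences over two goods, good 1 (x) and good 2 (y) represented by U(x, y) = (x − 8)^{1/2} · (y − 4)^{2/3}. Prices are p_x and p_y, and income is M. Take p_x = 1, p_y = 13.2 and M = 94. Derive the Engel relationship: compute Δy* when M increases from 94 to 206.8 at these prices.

Δy* = 4.8831

This is Cobb-Douglas in (x−8, y−4): tangency gives 0.5·p_y·(y−4) = 2/3·p_x·(x−8).
Substituting into the budget: x* = 8 + 3/7·(M − 8·p_x − 4·p_y)/p_x, and y* = 4 + 4/7·(…)/p_y.
Discretionary income = 94 − 8·1 − 4·13.2 = 33.2; y* = 4 + 4/7·33.2/13.2 = 5.4372.
At M' = 206.8: y* = 10.3203. Change: 10.3203 − 5.4372 = 4.8831.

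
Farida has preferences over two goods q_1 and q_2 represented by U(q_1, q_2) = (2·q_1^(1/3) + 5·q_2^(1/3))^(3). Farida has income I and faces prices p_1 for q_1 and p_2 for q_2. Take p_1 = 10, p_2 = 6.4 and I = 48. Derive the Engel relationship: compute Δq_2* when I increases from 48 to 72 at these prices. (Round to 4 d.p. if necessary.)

Δq_2* = 3.1188

MRS = MU_q_1/MU_q_2 = (2/5)·(q_2/q_1)^(2/3). Set equal to p_1/p_2.
Hence q_2/q_1 = ((5/2)·p_1/p_2)^(1/(2/3)), i.e. raised to the 1.5 power.
With the ratio pinned down, the budget gives q_1* = I/(p_1 + p_2·(q_2/q_1)) and q_2* = (q_2/q_1)·q_1*.
Numerically q_2/q_1 = 7.720404, so q_1* = 48/(10 + 6.4·7.720404) = 0.8079 and q_2* = 7.720404·0.8079 = 6.2376.
At I' = 72: q_2* = 9.3564. Change: 9.3564 − 6.2376 = 3.1188.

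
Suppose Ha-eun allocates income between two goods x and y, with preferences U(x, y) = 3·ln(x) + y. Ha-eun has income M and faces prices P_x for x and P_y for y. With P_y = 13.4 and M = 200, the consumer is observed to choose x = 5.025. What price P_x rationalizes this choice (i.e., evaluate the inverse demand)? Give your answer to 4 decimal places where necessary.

Set MRS = P_x/P_y: (3/x)/1 = P_x/P_y.
So x*(P_x,P_y) = 3·P_y/P_x, independent of income; and y* = (M − 3·P_y)/P_y.
Set x* = 5.025 in the demand function and solve for P_x: P_x = 8.

P_x = 8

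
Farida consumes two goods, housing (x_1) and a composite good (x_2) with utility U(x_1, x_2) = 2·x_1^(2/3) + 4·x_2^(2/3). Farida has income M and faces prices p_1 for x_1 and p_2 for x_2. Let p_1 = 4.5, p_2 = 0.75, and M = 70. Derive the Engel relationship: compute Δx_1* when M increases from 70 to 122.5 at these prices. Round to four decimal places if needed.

From the CES first-order condition, (1/2)·(x_2/x_1)^(1/3) = p_1/p_2.
Hence x_2/x_1 = (2·p_1/p_2)^(1/(1/3)), i.e. raised to the 3 power.
Substitute x_2 = (x_2/x_1)·x_1 into the budget: x_1* = M/(p_1 + p_2·(x_2/x_1)).
Numerically x_2/x_1 = 1728, so x_1* = 70/(4.5 + 0.75·1728) = 0.0538.
At M' = 122.5: x_1* = 0.0942. Change: 0.0942 − 0.0538 = 0.0404.

Δx_1* = 0.0404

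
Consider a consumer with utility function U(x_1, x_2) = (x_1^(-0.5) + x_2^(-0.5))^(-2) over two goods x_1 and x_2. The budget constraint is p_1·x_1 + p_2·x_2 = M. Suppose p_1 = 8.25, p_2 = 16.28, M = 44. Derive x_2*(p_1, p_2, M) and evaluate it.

x_2* = 1.5038

MRS = MU_x_1/MU_x_2 = (x_2/x_1)^(1.5). Set equal to p_1/p_2.
Hence x_2/x_1 = (p_1/p_2)^(1/(1.5)), i.e. raised to the 2/3 power.
Substitute x_2 = (x_2/x_1)·x_1 into the budget: x_1* = M/(p_1 + p_2·(x_2/x_1)).
Numerically x_2/x_1 = 0.635623, so x_1* = 44/(8.25 + 16.28·0.635623) = 2.3659 and x_2* = 0.635623·2.3659 = 1.5038.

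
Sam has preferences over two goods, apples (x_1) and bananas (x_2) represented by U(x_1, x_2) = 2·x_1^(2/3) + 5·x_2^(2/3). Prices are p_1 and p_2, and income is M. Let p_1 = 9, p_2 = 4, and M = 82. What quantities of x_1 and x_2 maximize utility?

Numerically x_2/x_1 = 177.978516, so x_1* = 82/(9 + 4·177.978516) = 0.1137 and x_2* = 177.978516·0.1137 = 20.2441.

x_1* = 0.1137, x_2* = 20.2441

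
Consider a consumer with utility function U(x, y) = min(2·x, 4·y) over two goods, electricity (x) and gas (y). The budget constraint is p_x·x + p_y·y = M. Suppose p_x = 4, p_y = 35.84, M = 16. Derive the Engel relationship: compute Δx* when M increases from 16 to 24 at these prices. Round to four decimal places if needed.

Δx* = 0.365

Demand: x*(p_x,p_y,M) = 4·M/(4·p_x + 2·p_y), y* = 2·M/(4·p_x + 2·p_y).
Here 4·4 + 2·35.84 = 87.68, giving x* = 0.7299.
At M' = 24: x* = 1.0949. Change: 1.0949 − 0.7299 = 0.365.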